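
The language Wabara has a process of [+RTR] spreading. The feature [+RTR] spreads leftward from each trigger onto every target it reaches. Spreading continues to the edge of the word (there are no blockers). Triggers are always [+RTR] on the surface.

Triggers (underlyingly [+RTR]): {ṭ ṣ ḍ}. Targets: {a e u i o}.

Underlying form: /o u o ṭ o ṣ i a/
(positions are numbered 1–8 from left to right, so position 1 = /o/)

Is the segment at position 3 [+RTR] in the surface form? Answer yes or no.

yes

From /ṭ/ at 4 leftward: 3 /o/ → [+RTR]; 2 /u/ → [+RTR]; 1 /o/ → [+RTR]; word edge.
From /ṣ/ at 6 leftward: 5 /o/ → [+RTR]; 4 /ṭ/ is itself a trigger — this domain ends here.
Targets with no active source: positions 7 8 stay [-emphatic].
[+RTR] positions on the surface: 1 2 3 4 5 6.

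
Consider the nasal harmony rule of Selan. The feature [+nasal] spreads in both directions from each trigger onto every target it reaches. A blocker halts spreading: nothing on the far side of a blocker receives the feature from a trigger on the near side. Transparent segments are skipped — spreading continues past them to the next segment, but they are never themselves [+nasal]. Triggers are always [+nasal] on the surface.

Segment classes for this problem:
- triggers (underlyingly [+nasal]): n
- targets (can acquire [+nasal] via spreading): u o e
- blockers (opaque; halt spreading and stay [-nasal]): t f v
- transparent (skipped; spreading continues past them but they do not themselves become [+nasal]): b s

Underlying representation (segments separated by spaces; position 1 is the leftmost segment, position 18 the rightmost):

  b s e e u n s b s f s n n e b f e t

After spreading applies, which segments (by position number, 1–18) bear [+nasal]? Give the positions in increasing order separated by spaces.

From /n/ at 6 rightward: 7 /s/ transparent; 8 /b/ transparent; 9 /s/ transparent; 10 /f/ blocks.
From /n/ at 6 leftward: 5 /u/ → [+nasal]; 4 /e/ → [+nasal]; 3 /e/ → [+nasal]; 2 /s/ transparent; 1 /b/ transparent; word edge.
From /n/ at 12 rightward: 13 /n/ is itself a trigger — this domain ends here.
From /n/ at 12 leftward: 11 /s/ transparent; 10 /f/ blocks.
From /n/ at 13 rightward: 14 /e/ → [+nasal]; 15 /b/ transparent; 16 /f/ blocks.
From /n/ at 13 leftward: 12 /n/ is itself a trigger — this domain ends here.
Target with no active source: position 17 stays [-nasal].

3 4 5 6 12 13 14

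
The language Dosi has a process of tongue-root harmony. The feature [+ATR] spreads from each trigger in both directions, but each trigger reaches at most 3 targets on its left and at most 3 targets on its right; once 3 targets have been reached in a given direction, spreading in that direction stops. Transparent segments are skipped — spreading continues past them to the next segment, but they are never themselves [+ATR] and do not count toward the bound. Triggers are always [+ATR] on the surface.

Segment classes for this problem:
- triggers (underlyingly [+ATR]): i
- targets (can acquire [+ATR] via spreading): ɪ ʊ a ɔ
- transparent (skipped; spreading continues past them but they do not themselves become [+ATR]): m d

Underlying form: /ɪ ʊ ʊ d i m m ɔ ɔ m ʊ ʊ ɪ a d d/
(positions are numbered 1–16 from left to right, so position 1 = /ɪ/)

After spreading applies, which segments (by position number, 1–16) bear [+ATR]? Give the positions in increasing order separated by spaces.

From /i/ at 5 rightward: 6 /m/ transparent; 7 /m/ transparent; 8 /ɔ/ → [+ATR]; 9 /ɔ/ → [+ATR]; 10 /m/ transparent; 11 /ʊ/ → [+ATR]; bound reached.
From /i/ at 5 leftward: 4 /d/ transparent; 3 /ʊ/ → [+ATR]; 2 /ʊ/ → [+ATR]; 1 /ɪ/ → [+ATR]; bound reached.
Targets with no active source: positions 12 13 14 stay [-ATR].

1 2 3 5 8 9 11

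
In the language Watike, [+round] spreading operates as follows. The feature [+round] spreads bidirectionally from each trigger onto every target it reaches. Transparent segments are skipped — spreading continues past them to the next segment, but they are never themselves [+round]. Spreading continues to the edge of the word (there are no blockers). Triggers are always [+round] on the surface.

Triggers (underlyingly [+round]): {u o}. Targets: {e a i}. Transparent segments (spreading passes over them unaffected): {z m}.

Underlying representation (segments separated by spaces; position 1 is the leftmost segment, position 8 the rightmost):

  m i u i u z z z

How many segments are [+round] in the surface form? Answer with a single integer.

From /u/ at 3 rightward: 4 /i/ → [+round]; 5 /u/ is itself a trigger — this domain ends here.
From /u/ at 3 leftward: 2 /i/ → [+round]; 1 /m/ transparent; word edge.
From /u/ at 5 rightward: 6 /z/ transparent; 7 /z/ transparent; 8 /z/ transparent; word edge.
From /u/ at 5 leftward: 4 /i/ → [+round]; 3 /u/ is itself a trigger — this domain ends here.
[+round] positions on the surface: 2 3 4 5.

4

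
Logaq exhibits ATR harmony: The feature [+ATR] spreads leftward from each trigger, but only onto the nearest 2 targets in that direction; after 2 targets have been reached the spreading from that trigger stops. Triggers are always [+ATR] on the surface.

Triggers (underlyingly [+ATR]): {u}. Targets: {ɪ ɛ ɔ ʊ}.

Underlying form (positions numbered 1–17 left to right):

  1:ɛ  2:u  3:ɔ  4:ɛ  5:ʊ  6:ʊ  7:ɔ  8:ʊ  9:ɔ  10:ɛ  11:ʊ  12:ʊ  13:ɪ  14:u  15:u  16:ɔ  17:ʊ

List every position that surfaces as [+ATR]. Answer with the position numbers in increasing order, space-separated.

1 2 12 13 14 15

From /u/ at 2 leftward: 1 /ɛ/ → [+ATR]; word edge.
From /u/ at 14 leftward: 13 /ɪ/ → [+ATR]; 12 /ʊ/ → [+ATR]; bound reached.
From /u/ at 15 leftward: 14 /u/ is itself a trigger — this domain ends here.
Targets with no active source: positions 3 4 5 6 7 8 9 10 11 16 17 stay [-ATR].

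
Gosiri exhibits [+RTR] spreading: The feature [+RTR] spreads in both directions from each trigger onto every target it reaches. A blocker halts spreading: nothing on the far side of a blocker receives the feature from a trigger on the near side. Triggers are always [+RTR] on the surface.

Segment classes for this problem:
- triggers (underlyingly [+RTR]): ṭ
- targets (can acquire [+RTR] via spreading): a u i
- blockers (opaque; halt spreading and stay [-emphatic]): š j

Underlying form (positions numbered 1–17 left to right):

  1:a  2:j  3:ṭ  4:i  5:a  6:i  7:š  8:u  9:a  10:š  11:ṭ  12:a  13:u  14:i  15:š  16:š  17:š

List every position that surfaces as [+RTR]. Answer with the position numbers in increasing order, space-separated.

3 4 5 6 11 12 13 14

From /ṭ/ at 3 rightward: 4 /i/ → [+RTR]; 5 /a/ → [+RTR]; 6 /i/ → [+RTR]; 7 /š/ blocks.
From /ṭ/ at 3 leftward: 2 /j/ blocks.
From /ṭ/ at 11 rightward: 12 /a/ → [+RTR]; 13 /u/ → [+RTR]; 14 /i/ → [+RTR]; 15 /š/ blocks.
From /ṭ/ at 11 leftward: 10 /š/ blocks.
Targets with no active source: positions 1 8 9 stay [-emphatic].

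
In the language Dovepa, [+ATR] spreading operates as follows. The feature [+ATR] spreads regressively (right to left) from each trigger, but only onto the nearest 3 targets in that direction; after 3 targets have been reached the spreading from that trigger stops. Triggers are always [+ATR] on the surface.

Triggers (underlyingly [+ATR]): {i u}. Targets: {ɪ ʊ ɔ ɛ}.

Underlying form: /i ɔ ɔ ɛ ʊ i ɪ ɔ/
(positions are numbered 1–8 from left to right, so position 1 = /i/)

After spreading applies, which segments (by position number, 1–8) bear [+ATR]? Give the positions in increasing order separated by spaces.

1 3 4 5 6

From /i/ at 1 leftward: word edge.
From /i/ at 6 leftward: 5 /ʊ/ → [+ATR]; 4 /ɛ/ → [+ATR]; 3 /ɔ/ → [+ATR]; bound reached.
Targets with no active source: positions 2 7 8 stay [-ATR].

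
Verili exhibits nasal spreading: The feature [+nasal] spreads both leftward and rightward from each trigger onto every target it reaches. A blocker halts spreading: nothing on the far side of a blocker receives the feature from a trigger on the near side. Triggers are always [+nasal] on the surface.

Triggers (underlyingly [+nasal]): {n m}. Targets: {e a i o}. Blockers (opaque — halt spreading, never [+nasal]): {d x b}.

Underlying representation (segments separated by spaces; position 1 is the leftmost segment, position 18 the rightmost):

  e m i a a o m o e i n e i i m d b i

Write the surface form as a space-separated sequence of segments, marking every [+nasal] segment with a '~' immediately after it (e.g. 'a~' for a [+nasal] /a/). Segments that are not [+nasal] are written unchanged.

e~ m~ i~ a~ a~ o~ m~ o~ e~ i~ n~ e~ i~ i~ m~ d b i

From /m/ at 2 rightward: 3 /i/ → [+nasal]; 4 /a/ → [+nasal]; 5 /a/ → [+nasal]; 6 /o/ → [+nasal]; 7 /m/ is itself a trigger — this domain ends here.
From /m/ at 2 leftward: 1 /e/ → [+nasal]; word edge.
From /m/ at 7 rightward: 8 /o/ → [+nasal]; 9 /e/ → [+nasal]; 10 /i/ → [+nasal]; 11 /n/ is itself a trigger — this domain ends here.
From /m/ at 7 leftward: 6 /o/ → [+nasal]; 5 /a/ → [+nasal]; 4 /a/ → [+nasal]; 3 /i/ → [+nasal]; 2 /m/ is itself a trigger — this domain ends here.
From /n/ at 11 rightward: 12 /e/ → [+nasal]; 13 /i/ → [+nasal]; 14 /i/ → [+nasal]; 15 /m/ is itself a trigger — this domain ends here.
From /n/ at 11 leftward: 10 /i/ → [+nasal]; 9 /e/ → [+nasal]; 8 /o/ → [+nasal]; 7 /m/ is itself a trigger — this domain ends here.
From /m/ at 15 rightward: 16 /d/ blocks.
From /m/ at 15 leftward: 14 /i/ → [+nasal]; 13 /i/ → [+nasal]; 12 /e/ → [+nasal]; 11 /n/ is itself a trigger — this domain ends here.
Target with no active source: position 18 stays [-nasal].
[+nasal] positions on the surface: 1 2 3 4 5 6 7 8 9 10 11 12 13 14 15.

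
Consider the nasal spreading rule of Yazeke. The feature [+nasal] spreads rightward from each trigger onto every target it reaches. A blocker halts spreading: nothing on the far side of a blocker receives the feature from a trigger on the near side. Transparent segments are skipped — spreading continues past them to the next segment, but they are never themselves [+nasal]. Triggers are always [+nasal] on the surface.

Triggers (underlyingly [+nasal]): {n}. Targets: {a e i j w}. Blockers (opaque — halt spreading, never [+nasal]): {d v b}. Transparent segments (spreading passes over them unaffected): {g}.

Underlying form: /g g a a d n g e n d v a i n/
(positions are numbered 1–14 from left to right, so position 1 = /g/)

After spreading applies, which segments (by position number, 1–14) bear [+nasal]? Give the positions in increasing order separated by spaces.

From /n/ at 6 rightward: 7 /g/ transparent; 8 /e/ → [+nasal]; 9 /n/ is itself a trigger — this domain ends here.
From /n/ at 9 rightward: 10 /d/ blocks.
From /n/ at 14 rightward: word edge.
Targets with no active source: positions 3 4 12 13 stay [-nasal].

6 8 9 14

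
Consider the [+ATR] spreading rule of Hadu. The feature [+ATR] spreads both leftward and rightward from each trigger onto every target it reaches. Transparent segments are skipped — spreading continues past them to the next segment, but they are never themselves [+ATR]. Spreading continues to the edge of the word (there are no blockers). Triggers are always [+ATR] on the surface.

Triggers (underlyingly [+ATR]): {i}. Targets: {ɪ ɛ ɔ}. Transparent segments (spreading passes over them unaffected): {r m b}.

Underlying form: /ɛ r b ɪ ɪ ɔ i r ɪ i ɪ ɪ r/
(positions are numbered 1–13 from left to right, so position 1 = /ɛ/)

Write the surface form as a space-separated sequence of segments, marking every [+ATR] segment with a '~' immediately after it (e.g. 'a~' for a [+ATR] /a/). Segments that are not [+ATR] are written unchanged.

From /i/ at 7 rightward: 8 /r/ transparent; 9 /ɪ/ → [+ATR]; 10 /i/ is itself a trigger — this domain ends here.
From /i/ at 7 leftward: 6 /ɔ/ → [+ATR]; 5 /ɪ/ → [+ATR]; 4 /ɪ/ → [+ATR]; 3 /b/ transparent; 2 /r/ transparent; 1 /ɛ/ → [+ATR]; word edge.
From /i/ at 10 rightward: 11 /ɪ/ → [+ATR]; 12 /ɪ/ → [+ATR]; 13 /r/ transparent; word edge.
From /i/ at 10 leftward: 9 /ɪ/ → [+ATR]; 8 /r/ transparent; 7 /i/ is itself a trigger — this domain ends here.
[+ATR] positions on the surface: 1 4 5 6 7 9 10 11 12.

ɛ~ r b ɪ~ ɪ~ ɔ~ i~ r ɪ~ i~ ɪ~ ɪ~ r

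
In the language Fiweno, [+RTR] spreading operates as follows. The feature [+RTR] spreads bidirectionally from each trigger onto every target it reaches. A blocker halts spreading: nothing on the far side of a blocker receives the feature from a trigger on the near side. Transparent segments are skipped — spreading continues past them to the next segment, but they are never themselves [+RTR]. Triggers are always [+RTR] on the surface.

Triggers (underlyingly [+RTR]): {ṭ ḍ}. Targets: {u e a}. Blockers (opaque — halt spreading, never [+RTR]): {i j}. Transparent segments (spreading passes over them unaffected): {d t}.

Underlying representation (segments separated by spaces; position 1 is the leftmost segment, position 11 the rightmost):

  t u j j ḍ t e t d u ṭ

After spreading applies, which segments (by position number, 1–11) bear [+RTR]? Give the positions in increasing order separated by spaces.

5 7 10 11

From /ḍ/ at 5 rightward: 6 /t/ transparent; 7 /e/ → [+RTR]; 8 /t/ transparent; 9 /d/ transparent; 10 /u/ → [+RTR]; 11 /ṭ/ is itself a trigger — this domain ends here.
From /ḍ/ at 5 leftward: 4 /j/ blocks.
From /ṭ/ at 11 rightward: word edge.
From /ṭ/ at 11 leftward: 10 /u/ → [+RTR]; 9 /d/ transparent; 8 /t/ transparent; 7 /e/ → [+RTR]; 6 /t/ transparent; 5 /ḍ/ is itself a trigger — this domain ends here.
Target with no active source: position 2 stays [-emphatic].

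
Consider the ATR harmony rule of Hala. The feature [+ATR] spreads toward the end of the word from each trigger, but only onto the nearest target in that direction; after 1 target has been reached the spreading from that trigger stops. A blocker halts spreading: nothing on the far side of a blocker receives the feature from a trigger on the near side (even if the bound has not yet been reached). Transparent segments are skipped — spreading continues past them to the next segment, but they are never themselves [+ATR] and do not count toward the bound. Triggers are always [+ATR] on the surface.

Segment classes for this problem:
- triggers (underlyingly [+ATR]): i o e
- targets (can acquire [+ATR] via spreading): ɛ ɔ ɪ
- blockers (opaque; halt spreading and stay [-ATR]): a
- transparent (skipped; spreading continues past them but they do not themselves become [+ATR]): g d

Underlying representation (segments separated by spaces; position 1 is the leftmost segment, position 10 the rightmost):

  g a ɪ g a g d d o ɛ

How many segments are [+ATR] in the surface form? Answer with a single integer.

From /o/ at 9 rightward: 10 /ɛ/ → [+ATR]; bound reached.
Target with no active source: position 3 stays [-ATR].
[+ATR] positions on the surface: 9 10.

2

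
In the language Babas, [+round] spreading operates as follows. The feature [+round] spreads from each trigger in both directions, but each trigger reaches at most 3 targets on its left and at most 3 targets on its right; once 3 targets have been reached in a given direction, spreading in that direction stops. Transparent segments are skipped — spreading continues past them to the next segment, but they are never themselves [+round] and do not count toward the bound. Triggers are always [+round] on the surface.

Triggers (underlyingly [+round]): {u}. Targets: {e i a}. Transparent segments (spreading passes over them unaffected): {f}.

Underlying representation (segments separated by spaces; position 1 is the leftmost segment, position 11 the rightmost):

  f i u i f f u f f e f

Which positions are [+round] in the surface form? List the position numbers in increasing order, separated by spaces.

From /u/ at 3 rightward: 4 /i/ → [+round]; 5 /f/ transparent; 6 /f/ transparent; 7 /u/ is itself a trigger — this domain ends here.
From /u/ at 3 leftward: 2 /i/ → [+round]; 1 /f/ transparent; word edge.
From /u/ at 7 rightward: 8 /f/ transparent; 9 /f/ transparent; 10 /e/ → [+round]; 11 /f/ transparent; word edge.
From /u/ at 7 leftward: 6 /f/ transparent; 5 /f/ transparent; 4 /i/ → [+round]; 3 /u/ is itself a trigger — this domain ends here.

2 3 4 7 10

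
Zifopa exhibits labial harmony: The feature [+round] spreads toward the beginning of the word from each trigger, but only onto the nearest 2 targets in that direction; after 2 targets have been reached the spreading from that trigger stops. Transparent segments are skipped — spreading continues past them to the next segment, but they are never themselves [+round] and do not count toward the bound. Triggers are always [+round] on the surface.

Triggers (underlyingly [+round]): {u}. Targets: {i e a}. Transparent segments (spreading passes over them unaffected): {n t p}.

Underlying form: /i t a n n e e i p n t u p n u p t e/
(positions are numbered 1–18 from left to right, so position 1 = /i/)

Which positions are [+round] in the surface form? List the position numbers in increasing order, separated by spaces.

From /u/ at 12 leftward: 11 /t/ transparent; 10 /n/ transparent; 9 /p/ transparent; 8 /i/ → [+round]; 7 /e/ → [+round]; bound reached.
From /u/ at 15 leftward: 14 /n/ transparent; 13 /p/ transparent; 12 /u/ is itself a trigger — this domain ends here.
Targets with no active source: positions 1 3 6 18 stay [-round].

7 8 12 15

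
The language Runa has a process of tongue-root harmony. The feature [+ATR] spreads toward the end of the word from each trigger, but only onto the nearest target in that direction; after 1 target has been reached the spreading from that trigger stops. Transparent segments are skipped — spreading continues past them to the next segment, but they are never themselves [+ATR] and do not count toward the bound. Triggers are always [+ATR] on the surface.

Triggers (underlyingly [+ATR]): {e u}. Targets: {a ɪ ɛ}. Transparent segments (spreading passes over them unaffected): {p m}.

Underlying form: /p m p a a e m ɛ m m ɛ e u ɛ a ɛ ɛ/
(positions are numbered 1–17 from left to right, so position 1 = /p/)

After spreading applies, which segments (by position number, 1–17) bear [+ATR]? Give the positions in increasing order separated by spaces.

6 8 12 13 14

From /e/ at 6 rightward: 7 /m/ transparent; 8 /ɛ/ → [+ATR]; bound reached.
From /e/ at 12 rightward: 13 /u/ is itself a trigger — this domain ends here.
From /u/ at 13 rightward: 14 /ɛ/ → [+ATR]; bound reached.
Targets with no active source: positions 4 5 11 15 16 17 stay [-ATR].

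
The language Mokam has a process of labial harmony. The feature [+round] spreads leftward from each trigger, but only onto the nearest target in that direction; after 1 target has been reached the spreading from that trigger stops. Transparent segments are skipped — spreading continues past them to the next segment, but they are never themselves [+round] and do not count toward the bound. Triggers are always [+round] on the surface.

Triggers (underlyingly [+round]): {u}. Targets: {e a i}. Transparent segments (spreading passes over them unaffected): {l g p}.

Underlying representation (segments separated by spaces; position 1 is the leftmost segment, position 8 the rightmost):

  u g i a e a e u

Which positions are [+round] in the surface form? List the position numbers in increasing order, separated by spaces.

From /u/ at 1 leftward: word edge.
From /u/ at 8 leftward: 7 /e/ → [+round]; bound reached.
Targets with no active source: positions 3 4 5 6 stay [-round].

1 7 8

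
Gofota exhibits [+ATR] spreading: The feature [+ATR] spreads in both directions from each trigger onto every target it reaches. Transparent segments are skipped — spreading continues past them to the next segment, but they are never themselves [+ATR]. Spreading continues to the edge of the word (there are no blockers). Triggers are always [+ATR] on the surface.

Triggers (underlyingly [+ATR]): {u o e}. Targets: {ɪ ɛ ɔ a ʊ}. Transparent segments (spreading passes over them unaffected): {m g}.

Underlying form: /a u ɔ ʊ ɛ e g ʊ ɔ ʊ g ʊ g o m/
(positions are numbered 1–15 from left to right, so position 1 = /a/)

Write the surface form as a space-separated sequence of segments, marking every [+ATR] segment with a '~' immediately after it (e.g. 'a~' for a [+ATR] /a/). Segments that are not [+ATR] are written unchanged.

From /u/ at 2 rightward: 3 /ɔ/ → [+ATR]; 4 /ʊ/ → [+ATR]; 5 /ɛ/ → [+ATR]; 6 /e/ is itself a trigger — this domain ends here.
From /u/ at 2 leftward: 1 /a/ → [+ATR]; word edge.
From /e/ at 6 rightward: 7 /g/ transparent; 8 /ʊ/ → [+ATR]; 9 /ɔ/ → [+ATR]; 10 /ʊ/ → [+ATR]; 11 /g/ transparent; 12 /ʊ/ → [+ATR]; 13 /g/ transparent; 14 /o/ is itself a trigger — this domain ends here.
From /e/ at 6 leftward: 5 /ɛ/ → [+ATR]; 4 /ʊ/ → [+ATR]; 3 /ɔ/ → [+ATR]; 2 /u/ is itself a trigger — this domain ends here.
From /o/ at 14 rightward: 15 /m/ transparent; word edge.
From /o/ at 14 leftward: 13 /g/ transparent; 12 /ʊ/ → [+ATR]; 11 /g/ transparent; 10 /ʊ/ → [+ATR]; 9 /ɔ/ → [+ATR]; 8 /ʊ/ → [+ATR]; 7 /g/ transparent; 6 /e/ is itself a trigger — this domain ends here.
[+ATR] positions on the surface: 1 2 3 4 5 6 8 9 10 12 14.

a~ u~ ɔ~ ʊ~ ɛ~ e~ g ʊ~ ɔ~ ʊ~ g ʊ~ g o~ m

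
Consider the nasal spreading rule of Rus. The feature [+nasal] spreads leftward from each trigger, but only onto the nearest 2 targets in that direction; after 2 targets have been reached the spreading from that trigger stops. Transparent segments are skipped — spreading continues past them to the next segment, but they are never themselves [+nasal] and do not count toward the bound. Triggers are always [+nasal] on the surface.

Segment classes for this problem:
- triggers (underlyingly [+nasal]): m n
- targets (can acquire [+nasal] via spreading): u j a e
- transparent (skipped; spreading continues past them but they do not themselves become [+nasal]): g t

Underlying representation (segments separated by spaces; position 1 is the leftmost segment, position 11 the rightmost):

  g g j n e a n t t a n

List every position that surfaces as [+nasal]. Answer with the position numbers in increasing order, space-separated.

From /n/ at 4 leftward: 3 /j/ → [+nasal]; 2 /g/ transparent; 1 /g/ transparent; word edge.
From /n/ at 7 leftward: 6 /a/ → [+nasal]; 5 /e/ → [+nasal]; bound reached.
From /n/ at 11 leftward: 10 /a/ → [+nasal]; 9 /t/ transparent; 8 /t/ transparent; 7 /n/ is itself a trigger — this domain ends here.

3 4 5 6 7 10 11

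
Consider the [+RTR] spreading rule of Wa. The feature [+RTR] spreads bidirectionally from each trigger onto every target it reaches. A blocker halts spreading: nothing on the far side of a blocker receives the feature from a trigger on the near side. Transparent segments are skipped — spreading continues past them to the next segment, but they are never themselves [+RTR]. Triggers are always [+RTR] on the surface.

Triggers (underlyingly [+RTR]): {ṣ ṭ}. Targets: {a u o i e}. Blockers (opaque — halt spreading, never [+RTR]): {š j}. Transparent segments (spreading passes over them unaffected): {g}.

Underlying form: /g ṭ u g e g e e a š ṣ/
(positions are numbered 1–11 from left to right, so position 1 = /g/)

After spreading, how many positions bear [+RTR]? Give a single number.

From /ṭ/ at 2 rightward: 3 /u/ → [+RTR]; 4 /g/ transparent; 5 /e/ → [+RTR]; 6 /g/ transparent; 7 /e/ → [+RTR]; 8 /e/ → [+RTR]; 9 /a/ → [+RTR]; 10 /š/ blocks.
From /ṭ/ at 2 leftward: 1 /g/ transparent; word edge.
From /ṣ/ at 11 rightward: word edge.
From /ṣ/ at 11 leftward: 10 /š/ blocks.
[+RTR] positions on the surface: 2 3 5 7 8 9 11.

7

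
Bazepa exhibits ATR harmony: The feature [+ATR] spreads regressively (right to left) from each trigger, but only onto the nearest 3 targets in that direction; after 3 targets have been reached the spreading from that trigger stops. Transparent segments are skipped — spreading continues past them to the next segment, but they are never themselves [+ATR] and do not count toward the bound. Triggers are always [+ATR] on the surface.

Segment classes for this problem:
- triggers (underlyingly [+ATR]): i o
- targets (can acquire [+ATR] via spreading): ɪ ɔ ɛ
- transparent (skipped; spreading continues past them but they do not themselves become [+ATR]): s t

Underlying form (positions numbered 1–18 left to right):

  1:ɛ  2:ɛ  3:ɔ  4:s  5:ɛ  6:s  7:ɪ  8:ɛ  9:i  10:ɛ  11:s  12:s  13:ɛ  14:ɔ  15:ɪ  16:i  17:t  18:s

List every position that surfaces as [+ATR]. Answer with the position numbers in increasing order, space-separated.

From /i/ at 9 leftward: 8 /ɛ/ → [+ATR]; 7 /ɪ/ → [+ATR]; 6 /s/ transparent; 5 /ɛ/ → [+ATR]; bound reached.
From /i/ at 16 leftward: 15 /ɪ/ → [+ATR]; 14 /ɔ/ → [+ATR]; 13 /ɛ/ → [+ATR]; bound reached.
Targets with no active source: positions 1 2 3 10 stay [-ATR].

5 7 8 9 13 14 15 16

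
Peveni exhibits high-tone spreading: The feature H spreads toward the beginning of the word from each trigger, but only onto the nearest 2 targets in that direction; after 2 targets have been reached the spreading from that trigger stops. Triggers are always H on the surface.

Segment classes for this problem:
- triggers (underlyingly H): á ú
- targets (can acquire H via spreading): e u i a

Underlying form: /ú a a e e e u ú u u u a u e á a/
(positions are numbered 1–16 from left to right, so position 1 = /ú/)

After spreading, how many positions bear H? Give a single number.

From /ú/ at 1 leftward: word edge.
From /ú/ at 8 leftward: 7 /u/ → H; 6 /e/ → H; bound reached.
From /á/ at 15 leftward: 14 /e/ → H; 13 /u/ → H; bound reached.
Targets with no active source: positions 2 3 4 5 9 10 11 12 16 stay [-high tone].
H positions on the surface: 1 6 7 8 13 14 15.

7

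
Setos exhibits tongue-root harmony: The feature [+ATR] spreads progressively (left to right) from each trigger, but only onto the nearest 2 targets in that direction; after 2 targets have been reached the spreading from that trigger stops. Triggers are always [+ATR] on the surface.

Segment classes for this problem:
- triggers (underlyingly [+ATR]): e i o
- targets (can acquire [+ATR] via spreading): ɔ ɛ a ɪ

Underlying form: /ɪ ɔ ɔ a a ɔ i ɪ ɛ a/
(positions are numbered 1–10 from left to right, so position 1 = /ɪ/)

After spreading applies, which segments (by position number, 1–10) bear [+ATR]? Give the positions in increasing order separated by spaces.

From /i/ at 7 rightward: 8 /ɪ/ → [+ATR]; 9 /ɛ/ → [+ATR]; bound reached.
Targets with no active source: positions 1 2 3 4 5 6 10 stay [-ATR].

7 8 9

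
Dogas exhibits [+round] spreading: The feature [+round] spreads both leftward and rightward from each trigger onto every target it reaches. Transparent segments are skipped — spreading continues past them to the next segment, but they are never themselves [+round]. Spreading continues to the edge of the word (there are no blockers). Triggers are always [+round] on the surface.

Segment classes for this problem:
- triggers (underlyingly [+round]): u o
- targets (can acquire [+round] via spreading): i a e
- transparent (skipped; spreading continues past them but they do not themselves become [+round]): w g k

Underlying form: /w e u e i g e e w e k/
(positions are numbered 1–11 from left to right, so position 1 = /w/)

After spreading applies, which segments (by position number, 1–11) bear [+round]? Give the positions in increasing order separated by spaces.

2 3 4 5 7 8 10

From /u/ at 3 rightward: 4 /e/ → [+round]; 5 /i/ → [+round]; 6 /g/ transparent; 7 /e/ → [+round]; 8 /e/ → [+round]; 9 /w/ transparent; 10 /e/ → [+round]; 11 /k/ transparent; word edge.
From /u/ at 3 leftward: 2 /e/ → [+round]; 1 /w/ transparent; word edge.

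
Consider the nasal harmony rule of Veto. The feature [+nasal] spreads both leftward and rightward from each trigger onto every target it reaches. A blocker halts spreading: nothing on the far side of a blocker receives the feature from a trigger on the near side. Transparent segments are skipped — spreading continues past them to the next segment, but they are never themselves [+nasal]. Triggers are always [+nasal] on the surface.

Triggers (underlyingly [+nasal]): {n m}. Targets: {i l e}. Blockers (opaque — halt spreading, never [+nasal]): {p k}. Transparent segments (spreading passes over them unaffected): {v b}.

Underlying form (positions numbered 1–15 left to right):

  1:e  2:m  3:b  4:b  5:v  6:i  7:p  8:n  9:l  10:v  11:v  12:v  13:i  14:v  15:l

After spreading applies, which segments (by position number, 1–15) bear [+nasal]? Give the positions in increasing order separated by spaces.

1 2 6 8 9 13 15

From /m/ at 2 rightward: 3 /b/ transparent; 4 /b/ transparent; 5 /v/ transparent; 6 /i/ → [+nasal]; 7 /p/ blocks.
From /m/ at 2 leftward: 1 /e/ → [+nasal]; word edge.
From /n/ at 8 rightward: 9 /l/ → [+nasal]; 10 /v/ transparent; 11 /v/ transparent; 12 /v/ transparent; 13 /i/ → [+nasal]; 14 /v/ transparent; 15 /l/ → [+nasal]; word edge.
From /n/ at 8 leftward: 7 /p/ blocks.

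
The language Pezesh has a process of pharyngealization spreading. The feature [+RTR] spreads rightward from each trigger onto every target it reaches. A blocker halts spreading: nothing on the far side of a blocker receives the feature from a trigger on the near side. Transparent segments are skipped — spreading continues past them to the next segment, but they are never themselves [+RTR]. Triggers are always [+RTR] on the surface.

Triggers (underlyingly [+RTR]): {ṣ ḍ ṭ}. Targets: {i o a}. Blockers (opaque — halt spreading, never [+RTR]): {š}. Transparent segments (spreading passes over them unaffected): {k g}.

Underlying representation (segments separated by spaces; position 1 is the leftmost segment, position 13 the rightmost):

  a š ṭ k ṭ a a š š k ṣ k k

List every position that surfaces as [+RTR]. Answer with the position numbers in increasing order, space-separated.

3 5 6 7 11

From /ṭ/ at 3 rightward: 4 /k/ transparent; 5 /ṭ/ is itself a trigger — this domain ends here.
From /ṭ/ at 5 rightward: 6 /a/ → [+RTR]; 7 /a/ → [+RTR]; 8 /š/ blocks.
From /ṣ/ at 11 rightward: 12 /k/ transparent; 13 /k/ transparent; word edge.
Target with no active source: position 1 stays [-emphatic].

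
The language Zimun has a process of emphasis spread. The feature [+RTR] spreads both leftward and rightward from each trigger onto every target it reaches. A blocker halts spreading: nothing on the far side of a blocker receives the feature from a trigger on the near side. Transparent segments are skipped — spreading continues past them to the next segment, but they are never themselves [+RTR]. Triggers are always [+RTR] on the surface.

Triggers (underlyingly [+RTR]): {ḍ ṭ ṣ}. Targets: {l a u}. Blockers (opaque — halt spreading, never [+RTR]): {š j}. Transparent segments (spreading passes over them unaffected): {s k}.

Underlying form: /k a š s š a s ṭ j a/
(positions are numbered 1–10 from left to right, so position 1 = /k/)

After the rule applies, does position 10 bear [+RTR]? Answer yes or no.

From /ṭ/ at 8 rightward: 9 /j/ blocks.
From /ṭ/ at 8 leftward: 7 /s/ transparent; 6 /a/ → [+RTR]; 5 /š/ blocks.
Targets with no active source: positions 2 10 stay [-emphatic].
[+RTR] positions on the surface: 6 8.

no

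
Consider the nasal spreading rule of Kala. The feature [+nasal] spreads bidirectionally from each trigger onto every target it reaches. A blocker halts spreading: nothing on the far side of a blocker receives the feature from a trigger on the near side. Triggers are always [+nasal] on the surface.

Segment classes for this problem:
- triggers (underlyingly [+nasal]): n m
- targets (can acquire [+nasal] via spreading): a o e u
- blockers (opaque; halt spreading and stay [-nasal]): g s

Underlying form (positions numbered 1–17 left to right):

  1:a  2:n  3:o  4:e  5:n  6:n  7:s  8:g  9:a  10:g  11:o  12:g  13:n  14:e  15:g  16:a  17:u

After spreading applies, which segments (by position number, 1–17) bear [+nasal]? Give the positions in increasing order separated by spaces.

1 2 3 4 5 6 13 14

From /n/ at 2 rightward: 3 /o/ → [+nasal]; 4 /e/ → [+nasal]; 5 /n/ is itself a trigger — this domain ends here.
From /n/ at 2 leftward: 1 /a/ → [+nasal]; word edge.
From /n/ at 5 rightward: 6 /n/ is itself a trigger — this domain ends here.
From /n/ at 5 leftward: 4 /e/ → [+nasal]; 3 /o/ → [+nasal]; 2 /n/ is itself a trigger — this domain ends here.
From /n/ at 6 rightward: 7 /s/ blocks.
From /n/ at 6 leftward: 5 /n/ is itself a trigger — this domain ends here.
From /n/ at 13 rightward: 14 /e/ → [+nasal]; 15 /g/ blocks.
From /n/ at 13 leftward: 12 /g/ blocks.
Targets with no active source: positions 9 11 16 17 stay [-nasal].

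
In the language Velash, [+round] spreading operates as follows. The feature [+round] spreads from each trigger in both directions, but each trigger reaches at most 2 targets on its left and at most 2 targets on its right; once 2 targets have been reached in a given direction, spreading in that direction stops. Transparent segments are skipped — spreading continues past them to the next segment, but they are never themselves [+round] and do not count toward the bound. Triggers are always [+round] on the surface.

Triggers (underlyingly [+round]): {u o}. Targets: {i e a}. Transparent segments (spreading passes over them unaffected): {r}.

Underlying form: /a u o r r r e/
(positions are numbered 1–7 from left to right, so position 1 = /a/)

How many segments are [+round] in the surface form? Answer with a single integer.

From /u/ at 2 rightward: 3 /o/ is itself a trigger — this domain ends here.
From /u/ at 2 leftward: 1 /a/ → [+round]; word edge.
From /o/ at 3 rightward: 4 /r/ transparent; 5 /r/ transparent; 6 /r/ transparent; 7 /e/ → [+round]; word edge.
From /o/ at 3 leftward: 2 /u/ is itself a trigger — this domain ends here.
[+round] positions on the surface: 1 2 3 7.

4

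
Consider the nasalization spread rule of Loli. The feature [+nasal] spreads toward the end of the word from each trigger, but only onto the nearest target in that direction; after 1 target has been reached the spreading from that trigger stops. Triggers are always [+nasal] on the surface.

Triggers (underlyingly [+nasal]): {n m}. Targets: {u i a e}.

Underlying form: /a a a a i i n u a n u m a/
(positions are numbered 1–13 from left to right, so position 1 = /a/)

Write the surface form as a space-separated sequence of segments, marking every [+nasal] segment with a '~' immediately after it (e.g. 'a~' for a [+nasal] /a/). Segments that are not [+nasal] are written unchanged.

From /n/ at 7 rightward: 8 /u/ → [+nasal]; bound reached.
From /n/ at 10 rightward: 11 /u/ → [+nasal]; bound reached.
From /m/ at 12 rightward: 13 /a/ → [+nasal]; bound reached.
Targets with no active source: positions 1 2 3 4 5 6 9 stay [-nasal].
[+nasal] positions on the surface: 7 8 10 11 12 13.

a a a a i i n~ u~ a n~ u~ m~ a~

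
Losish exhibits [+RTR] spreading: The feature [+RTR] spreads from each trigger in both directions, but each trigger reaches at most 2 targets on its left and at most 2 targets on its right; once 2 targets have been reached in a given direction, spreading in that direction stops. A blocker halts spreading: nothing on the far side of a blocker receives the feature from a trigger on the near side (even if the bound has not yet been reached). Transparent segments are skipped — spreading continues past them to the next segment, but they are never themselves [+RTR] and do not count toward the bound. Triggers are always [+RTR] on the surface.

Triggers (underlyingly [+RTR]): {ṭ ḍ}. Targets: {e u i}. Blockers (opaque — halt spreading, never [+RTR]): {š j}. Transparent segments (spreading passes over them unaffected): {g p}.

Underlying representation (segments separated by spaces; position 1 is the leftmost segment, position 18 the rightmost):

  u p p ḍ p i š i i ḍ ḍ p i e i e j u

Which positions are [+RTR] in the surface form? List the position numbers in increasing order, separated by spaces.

1 4 6 8 9 10 11 13 14

From /ḍ/ at 4 rightward: 5 /p/ transparent; 6 /i/ → [+RTR]; 7 /š/ blocks.
From /ḍ/ at 4 leftward: 3 /p/ transparent; 2 /p/ transparent; 1 /u/ → [+RTR]; word edge.
From /ḍ/ at 10 rightward: 11 /ḍ/ is itself a trigger — this domain ends here.
From /ḍ/ at 10 leftward: 9 /i/ → [+RTR]; 8 /i/ → [+RTR]; bound reached.
From /ḍ/ at 11 rightward: 12 /p/ transparent; 13 /i/ → [+RTR]; 14 /e/ → [+RTR]; bound reached.
From /ḍ/ at 11 leftward: 10 /ḍ/ is itself a trigger — this domain ends here.
Targets with no active source: positions 15 16 18 stay [-emphatic].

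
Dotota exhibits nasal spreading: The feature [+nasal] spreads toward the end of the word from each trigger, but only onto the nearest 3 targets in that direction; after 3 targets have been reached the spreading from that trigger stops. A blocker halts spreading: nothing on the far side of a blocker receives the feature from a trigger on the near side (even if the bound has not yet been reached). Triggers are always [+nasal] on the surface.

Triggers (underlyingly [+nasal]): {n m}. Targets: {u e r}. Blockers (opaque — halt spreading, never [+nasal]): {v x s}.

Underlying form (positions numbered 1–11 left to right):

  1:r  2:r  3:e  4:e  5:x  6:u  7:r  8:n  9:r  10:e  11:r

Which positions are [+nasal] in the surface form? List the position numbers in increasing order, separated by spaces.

From /n/ at 8 rightward: 9 /r/ → [+nasal]; 10 /e/ → [+nasal]; 11 /r/ → [+nasal]; bound reached.
Targets with no active source: positions 1 2 3 4 6 7 stay [-nasal].

8 9 10 11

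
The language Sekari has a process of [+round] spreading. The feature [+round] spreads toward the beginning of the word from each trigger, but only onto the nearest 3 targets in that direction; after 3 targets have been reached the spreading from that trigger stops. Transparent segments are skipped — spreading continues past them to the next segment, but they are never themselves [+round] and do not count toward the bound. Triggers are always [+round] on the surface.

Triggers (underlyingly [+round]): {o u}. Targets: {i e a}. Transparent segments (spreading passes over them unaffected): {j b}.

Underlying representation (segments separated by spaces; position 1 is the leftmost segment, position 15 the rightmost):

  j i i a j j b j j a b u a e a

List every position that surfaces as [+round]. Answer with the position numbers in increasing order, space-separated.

From /u/ at 12 leftward: 11 /b/ transparent; 10 /a/ → [+round]; 9 /j/ transparent; 8 /j/ transparent; 7 /b/ transparent; 6 /j/ transparent; 5 /j/ transparent; 4 /a/ → [+round]; 3 /i/ → [+round]; bound reached.
Targets with no active source: positions 2 13 14 15 stay [-round].

3 4 10 12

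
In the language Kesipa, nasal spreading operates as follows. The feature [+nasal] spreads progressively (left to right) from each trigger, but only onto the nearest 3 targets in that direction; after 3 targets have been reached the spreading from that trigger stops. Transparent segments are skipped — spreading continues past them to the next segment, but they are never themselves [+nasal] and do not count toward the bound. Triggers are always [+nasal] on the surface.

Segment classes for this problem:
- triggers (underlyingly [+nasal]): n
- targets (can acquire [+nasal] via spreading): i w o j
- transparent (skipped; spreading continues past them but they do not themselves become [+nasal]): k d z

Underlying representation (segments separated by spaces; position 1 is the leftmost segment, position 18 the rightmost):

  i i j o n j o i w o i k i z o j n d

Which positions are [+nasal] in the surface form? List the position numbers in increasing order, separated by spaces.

5 6 7 8 17

From /n/ at 5 rightward: 6 /j/ → [+nasal]; 7 /o/ → [+nasal]; 8 /i/ → [+nasal]; bound reached.
From /n/ at 17 rightward: 18 /d/ transparent; word edge.
Targets with no active source: positions 1 2 3 4 9 10 11 13 15 16 stay [-nasal].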